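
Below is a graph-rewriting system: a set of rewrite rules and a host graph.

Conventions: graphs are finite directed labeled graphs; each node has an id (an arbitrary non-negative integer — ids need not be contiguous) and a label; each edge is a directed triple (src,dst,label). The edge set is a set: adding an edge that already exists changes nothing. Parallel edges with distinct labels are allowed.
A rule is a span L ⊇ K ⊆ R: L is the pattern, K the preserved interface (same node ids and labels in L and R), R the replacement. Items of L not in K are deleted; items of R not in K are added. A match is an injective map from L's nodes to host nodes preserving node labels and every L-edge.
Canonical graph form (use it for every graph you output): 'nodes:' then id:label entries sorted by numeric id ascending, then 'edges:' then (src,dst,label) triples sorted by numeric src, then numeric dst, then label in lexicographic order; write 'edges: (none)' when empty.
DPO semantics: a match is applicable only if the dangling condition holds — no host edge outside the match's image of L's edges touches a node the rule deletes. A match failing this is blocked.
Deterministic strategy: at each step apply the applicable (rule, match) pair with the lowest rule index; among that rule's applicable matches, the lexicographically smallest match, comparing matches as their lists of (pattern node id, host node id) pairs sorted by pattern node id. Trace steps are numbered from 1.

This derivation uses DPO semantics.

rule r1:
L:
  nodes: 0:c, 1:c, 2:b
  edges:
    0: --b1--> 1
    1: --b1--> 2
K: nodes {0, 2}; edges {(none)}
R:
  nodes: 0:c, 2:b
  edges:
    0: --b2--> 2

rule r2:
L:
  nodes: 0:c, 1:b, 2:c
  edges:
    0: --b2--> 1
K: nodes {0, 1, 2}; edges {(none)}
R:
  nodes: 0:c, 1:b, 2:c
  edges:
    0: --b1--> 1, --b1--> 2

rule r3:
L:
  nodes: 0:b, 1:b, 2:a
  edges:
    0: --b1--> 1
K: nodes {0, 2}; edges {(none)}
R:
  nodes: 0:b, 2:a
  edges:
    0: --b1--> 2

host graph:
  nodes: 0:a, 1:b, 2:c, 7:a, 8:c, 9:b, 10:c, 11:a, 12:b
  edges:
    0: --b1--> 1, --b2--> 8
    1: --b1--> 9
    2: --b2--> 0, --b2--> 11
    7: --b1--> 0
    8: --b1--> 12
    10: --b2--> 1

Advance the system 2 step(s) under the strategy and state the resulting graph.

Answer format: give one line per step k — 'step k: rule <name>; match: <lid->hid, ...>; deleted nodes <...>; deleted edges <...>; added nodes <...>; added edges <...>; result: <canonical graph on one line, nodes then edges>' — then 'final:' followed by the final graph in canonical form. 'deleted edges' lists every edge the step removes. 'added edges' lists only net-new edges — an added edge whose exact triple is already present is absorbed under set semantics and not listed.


step 1: rule r2; match: 0->10, 1->1, 2->2; deleted nodes (none); deleted edges (10,1,b2); added nodes (none); added edges (10,1,b1); (10,2,b1); result: nodes: 0:a, 1:b, 2:c, 7:a, 8:c, 9:b, 10:c, 11:a, 12:b edges: (0,1,b1); (0,8,b2); (1,9,b1); (2,0,b2); (2,11,b2); (7,0,b1); (8,12,b1); (10,1,b1); (10,2,b1)
step 2: rule r3; match: 0->1, 1->9, 2->0; deleted nodes 9; deleted edges (1,9,b1); added nodes (none); added edges (1,0,b1); result: nodes: 0:a, 1:b, 2:c, 7:a, 8:c, 10:c, 11:a, 12:b edges: (0,1,b1); (0,8,b2); (1,0,b1); (2,0,b2); (2,11,b2); (7,0,b1); (8,12,b1); (10,1,b1); (10,2,b1)
final:
nodes: 0:a, 1:b, 2:c, 7:a, 8:c, 10:c, 11:a, 12:b
edges: (0,1,b1); (0,8,b2); (1,0,b1); (2,0,b2); (2,11,b2); (7,0,b1); (8,12,b1); (10,1,b1); (10,2,b1)


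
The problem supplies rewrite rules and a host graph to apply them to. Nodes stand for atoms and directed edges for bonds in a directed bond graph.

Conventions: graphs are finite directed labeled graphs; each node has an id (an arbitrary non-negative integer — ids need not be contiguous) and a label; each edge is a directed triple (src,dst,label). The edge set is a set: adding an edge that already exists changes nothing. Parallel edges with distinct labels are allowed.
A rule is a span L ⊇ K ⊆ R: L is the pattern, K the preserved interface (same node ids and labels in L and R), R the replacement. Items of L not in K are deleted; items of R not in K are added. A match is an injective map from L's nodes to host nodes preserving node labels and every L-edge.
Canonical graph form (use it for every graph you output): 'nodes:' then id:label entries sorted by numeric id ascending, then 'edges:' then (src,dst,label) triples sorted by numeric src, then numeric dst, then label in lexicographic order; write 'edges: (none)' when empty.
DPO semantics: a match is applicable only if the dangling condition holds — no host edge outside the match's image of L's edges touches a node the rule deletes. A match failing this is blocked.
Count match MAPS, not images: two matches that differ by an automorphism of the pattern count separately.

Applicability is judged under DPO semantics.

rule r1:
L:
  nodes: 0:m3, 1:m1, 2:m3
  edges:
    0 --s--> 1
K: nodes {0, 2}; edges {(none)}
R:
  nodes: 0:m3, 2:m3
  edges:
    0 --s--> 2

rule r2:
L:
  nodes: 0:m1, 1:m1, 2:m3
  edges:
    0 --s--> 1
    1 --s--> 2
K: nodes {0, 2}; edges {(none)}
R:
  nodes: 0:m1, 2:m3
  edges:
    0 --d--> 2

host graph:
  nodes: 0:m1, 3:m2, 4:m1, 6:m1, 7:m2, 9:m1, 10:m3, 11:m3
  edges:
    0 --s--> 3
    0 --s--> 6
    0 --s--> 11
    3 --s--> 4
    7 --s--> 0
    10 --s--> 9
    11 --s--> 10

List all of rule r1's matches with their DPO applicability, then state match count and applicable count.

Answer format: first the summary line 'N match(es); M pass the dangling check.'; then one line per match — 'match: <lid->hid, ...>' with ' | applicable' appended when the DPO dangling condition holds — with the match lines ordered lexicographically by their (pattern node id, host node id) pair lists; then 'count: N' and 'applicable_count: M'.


1 match(es); 1 pass the dangling check.
match: 0->10, 1->9, 2->11 | applicable
count: 1
applicable_count: 1


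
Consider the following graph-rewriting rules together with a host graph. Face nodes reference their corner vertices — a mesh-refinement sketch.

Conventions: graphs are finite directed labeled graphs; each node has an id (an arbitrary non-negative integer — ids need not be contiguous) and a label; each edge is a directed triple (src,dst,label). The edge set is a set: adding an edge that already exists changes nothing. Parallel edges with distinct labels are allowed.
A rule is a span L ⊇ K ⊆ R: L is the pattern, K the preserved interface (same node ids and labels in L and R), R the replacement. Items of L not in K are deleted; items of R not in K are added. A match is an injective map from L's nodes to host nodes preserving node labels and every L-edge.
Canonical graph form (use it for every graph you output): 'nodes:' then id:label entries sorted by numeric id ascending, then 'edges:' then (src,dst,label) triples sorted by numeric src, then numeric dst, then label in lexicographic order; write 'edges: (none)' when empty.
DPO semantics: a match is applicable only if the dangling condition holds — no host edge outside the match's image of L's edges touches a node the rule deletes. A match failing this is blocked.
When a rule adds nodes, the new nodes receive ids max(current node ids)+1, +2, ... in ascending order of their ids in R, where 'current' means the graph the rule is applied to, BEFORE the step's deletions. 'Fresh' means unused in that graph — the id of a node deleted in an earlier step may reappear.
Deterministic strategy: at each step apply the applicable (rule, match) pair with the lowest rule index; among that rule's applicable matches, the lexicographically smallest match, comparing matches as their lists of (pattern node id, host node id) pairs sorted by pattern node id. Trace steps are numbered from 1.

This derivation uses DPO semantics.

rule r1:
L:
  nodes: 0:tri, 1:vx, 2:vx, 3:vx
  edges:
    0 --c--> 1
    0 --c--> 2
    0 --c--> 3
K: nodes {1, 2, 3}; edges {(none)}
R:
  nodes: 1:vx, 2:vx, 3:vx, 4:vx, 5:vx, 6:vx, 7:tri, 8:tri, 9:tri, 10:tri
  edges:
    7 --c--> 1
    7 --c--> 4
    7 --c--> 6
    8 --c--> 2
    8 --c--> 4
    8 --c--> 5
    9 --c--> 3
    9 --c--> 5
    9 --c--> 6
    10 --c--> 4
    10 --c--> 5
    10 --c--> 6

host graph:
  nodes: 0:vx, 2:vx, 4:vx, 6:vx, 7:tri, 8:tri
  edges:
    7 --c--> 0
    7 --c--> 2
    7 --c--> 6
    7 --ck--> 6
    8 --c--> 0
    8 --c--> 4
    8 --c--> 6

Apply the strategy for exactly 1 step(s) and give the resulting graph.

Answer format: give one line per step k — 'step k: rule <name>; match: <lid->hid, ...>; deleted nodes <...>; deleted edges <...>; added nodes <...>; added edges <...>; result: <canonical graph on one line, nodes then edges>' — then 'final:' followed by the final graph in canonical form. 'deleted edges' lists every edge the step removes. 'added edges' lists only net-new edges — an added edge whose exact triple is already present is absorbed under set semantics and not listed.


step 1: rule r1; match: 0->8, 1->0, 2->4, 3->6; deleted nodes 8; deleted edges (8,0,c); (8,4,c); (8,6,c); added nodes 9, 10, 11, 12, 13, 14, 15; added edges (12,0,c); (12,9,c); (12,11,c); (13,4,c); (13,9,c); (13,10,c); (14,6,c); (14,10,c); (14,11,c); (15,9,c); (15,10,c); (15,11,c); result: nodes: 0:vx, 2:vx, 4:vx, 6:vx, 7:tri, 9:vx, 10:vx, 11:vx, 12:tri, 13:tri, 14:tri, 15:tri edges: (7,0,c); (7,2,c); (7,6,c); (7,6,ck); (12,0,c); (12,9,c); (12,11,c); (13,4,c); (13,9,c); (13,10,c); (14,6,c); (14,10,c); (14,11,c); (15,9,c); (15,10,c); (15,11,c)
final:
nodes: 0:vx, 2:vx, 4:vx, 6:vx, 7:tri, 9:vx, 10:vx, 11:vx, 12:tri, 13:tri, 14:tri, 15:tri
edges: (7,0,c); (7,2,c); (7,6,c); (7,6,ck); (12,0,c); (12,9,c); (12,11,c); (13,4,c); (13,9,c); (13,10,c); (14,6,c); (14,10,c); (14,11,c); (15,9,c); (15,10,c); (15,11,c)


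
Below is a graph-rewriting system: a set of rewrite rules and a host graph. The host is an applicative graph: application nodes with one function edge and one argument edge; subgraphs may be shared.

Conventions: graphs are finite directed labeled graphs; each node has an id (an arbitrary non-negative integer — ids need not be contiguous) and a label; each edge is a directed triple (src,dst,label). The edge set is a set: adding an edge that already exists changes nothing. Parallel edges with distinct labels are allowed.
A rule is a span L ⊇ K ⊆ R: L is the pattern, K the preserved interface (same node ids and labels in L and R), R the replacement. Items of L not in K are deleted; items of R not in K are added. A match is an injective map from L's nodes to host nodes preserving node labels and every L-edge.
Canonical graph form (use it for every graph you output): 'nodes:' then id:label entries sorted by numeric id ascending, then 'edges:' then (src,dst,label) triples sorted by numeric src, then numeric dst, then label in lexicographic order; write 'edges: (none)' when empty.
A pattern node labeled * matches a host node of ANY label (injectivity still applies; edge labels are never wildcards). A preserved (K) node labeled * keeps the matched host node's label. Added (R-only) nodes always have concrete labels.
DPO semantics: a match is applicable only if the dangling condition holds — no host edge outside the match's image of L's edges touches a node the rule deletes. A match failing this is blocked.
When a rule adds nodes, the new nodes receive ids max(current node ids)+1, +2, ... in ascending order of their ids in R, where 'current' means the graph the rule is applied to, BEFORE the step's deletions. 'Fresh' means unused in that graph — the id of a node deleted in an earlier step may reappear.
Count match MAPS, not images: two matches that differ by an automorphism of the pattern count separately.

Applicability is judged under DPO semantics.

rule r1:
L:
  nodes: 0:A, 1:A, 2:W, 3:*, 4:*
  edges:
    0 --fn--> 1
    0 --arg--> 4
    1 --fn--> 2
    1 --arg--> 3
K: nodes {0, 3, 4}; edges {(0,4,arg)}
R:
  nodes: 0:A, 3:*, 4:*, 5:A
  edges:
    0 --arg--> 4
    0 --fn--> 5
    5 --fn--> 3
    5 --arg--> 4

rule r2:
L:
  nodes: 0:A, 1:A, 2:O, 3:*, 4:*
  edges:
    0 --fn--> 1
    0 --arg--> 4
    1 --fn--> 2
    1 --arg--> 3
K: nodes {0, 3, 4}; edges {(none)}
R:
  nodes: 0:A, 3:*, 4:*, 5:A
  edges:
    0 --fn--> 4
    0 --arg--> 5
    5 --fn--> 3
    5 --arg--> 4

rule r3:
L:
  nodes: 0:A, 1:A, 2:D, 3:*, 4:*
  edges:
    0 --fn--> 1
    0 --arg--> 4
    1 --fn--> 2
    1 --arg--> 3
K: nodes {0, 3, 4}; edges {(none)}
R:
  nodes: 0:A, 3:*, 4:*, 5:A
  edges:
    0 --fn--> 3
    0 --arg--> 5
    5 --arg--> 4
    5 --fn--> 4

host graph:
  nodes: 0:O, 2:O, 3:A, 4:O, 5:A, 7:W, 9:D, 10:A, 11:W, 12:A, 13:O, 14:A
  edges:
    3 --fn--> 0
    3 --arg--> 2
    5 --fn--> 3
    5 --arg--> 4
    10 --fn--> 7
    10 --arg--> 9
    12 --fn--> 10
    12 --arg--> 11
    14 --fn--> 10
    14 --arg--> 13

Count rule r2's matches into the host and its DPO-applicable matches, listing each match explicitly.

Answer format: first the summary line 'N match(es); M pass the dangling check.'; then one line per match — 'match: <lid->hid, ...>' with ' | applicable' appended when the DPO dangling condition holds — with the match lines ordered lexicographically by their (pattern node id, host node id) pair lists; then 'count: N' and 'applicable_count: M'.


1 match(es); 1 pass the dangling check.
match: 0->5, 1->3, 2->0, 3->2, 4->4 | applicable
count: 1
applicable_count: 1


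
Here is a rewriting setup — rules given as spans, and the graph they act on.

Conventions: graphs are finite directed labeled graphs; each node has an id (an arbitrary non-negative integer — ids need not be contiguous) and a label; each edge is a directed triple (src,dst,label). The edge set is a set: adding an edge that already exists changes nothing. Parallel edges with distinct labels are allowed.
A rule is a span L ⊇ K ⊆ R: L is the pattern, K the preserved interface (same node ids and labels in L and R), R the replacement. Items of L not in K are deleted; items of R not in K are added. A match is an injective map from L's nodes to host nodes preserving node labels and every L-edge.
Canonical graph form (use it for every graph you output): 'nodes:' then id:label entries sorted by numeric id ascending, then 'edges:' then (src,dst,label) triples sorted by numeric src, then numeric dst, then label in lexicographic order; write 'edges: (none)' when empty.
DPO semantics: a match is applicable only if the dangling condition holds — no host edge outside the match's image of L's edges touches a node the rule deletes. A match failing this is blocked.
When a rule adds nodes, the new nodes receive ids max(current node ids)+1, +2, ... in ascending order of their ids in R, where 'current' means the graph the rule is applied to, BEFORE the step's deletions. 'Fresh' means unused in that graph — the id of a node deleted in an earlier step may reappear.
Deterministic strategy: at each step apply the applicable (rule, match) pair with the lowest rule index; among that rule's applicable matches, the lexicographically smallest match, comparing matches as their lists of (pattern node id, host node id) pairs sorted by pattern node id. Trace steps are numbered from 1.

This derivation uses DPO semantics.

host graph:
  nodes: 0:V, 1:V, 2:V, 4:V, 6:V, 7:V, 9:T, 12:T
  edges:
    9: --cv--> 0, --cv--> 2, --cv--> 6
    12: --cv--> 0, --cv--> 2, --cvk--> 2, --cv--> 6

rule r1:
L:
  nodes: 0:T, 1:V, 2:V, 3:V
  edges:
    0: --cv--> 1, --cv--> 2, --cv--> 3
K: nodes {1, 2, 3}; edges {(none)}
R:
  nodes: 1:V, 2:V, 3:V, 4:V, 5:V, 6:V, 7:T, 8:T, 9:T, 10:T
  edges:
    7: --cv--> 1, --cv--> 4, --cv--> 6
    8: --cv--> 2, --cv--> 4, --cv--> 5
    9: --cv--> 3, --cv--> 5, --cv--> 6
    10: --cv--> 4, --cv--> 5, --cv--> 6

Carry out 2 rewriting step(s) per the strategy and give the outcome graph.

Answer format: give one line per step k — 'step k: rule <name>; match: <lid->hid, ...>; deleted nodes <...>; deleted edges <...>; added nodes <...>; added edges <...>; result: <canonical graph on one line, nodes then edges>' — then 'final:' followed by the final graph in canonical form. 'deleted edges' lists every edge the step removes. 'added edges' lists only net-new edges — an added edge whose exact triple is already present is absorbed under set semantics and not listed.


step 1: rule r1; match: 0->9, 1->0, 2->2, 3->6; deleted nodes 9; deleted edges (9,0,cv); (9,2,cv); (9,6,cv); added nodes 13, 14, 15, 16, 17, 18, 19; added edges (16,0,cv); (16,13,cv); (16,15,cv); (17,2,cv); (17,13,cv); (17,14,cv); (18,6,cv); (18,14,cv); (18,15,cv); (19,13,cv); (19,14,cv); (19,15,cv); result: nodes: 0:V, 1:V, 2:V, 4:V, 6:V, 7:V, 12:T, 13:V, 14:V, 15:V, 16:T, 17:T, 18:T, 19:T edges: (12,0,cv); (12,2,cv); (12,2,cvk); (12,6,cv); (16,0,cv); (16,13,cv); (16,15,cv); (17,2,cv); (17,13,cv); (17,14,cv); (18,6,cv); (18,14,cv); (18,15,cv); (19,13,cv); (19,14,cv); (19,15,cv)
step 2: rule r1; match: 0->16, 1->0, 2->13, 3->15; deleted nodes 16; deleted edges (16,0,cv); (16,13,cv); (16,15,cv); added nodes 20, 21, 22, 23, 24, 25, 26; added edges (23,0,cv); (23,20,cv); (23,22,cv); (24,13,cv); (24,20,cv); (24,21,cv); (25,15,cv); (25,21,cv); (25,22,cv); (26,20,cv); (26,21,cv); (26,22,cv); result: nodes: 0:V, 1:V, 2:V, 4:V, 6:V, 7:V, 12:T, 13:V, 14:V, 15:V, 17:T, 18:T, 19:T, 20:V, 21:V, 22:V, 23:T, 24:T, 25:T, 26:T edges: (12,0,cv); (12,2,cv); (12,2,cvk); (12,6,cv); (17,2,cv); (17,13,cv); (17,14,cv); (18,6,cv); (18,14,cv); (18,15,cv); (19,13,cv); (19,14,cv); (19,15,cv); (23,0,cv); (23,20,cv); (23,22,cv); (24,13,cv); (24,20,cv); (24,21,cv); (25,15,cv); (25,21,cv); (25,22,cv); (26,20,cv); (26,21,cv); (26,22,cv)
final:
nodes: 0:V, 1:V, 2:V, 4:V, 6:V, 7:V, 12:T, 13:V, 14:V, 15:V, 17:T, 18:T, 19:T, 20:V, 21:V, 22:V, 23:T, 24:T, 25:T, 26:T
edges: (12,0,cv); (12,2,cv); (12,2,cvk); (12,6,cv); (17,2,cv); (17,13,cv); (17,14,cv); (18,6,cv); (18,14,cv); (18,15,cv); (19,13,cv); (19,14,cv); (19,15,cv); (23,0,cv); (23,20,cv); (23,22,cv); (24,13,cv); (24,20,cv); (24,21,cv); (25,15,cv); (25,21,cv); (25,22,cv); (26,20,cv); (26,21,cv); (26,22,cv)


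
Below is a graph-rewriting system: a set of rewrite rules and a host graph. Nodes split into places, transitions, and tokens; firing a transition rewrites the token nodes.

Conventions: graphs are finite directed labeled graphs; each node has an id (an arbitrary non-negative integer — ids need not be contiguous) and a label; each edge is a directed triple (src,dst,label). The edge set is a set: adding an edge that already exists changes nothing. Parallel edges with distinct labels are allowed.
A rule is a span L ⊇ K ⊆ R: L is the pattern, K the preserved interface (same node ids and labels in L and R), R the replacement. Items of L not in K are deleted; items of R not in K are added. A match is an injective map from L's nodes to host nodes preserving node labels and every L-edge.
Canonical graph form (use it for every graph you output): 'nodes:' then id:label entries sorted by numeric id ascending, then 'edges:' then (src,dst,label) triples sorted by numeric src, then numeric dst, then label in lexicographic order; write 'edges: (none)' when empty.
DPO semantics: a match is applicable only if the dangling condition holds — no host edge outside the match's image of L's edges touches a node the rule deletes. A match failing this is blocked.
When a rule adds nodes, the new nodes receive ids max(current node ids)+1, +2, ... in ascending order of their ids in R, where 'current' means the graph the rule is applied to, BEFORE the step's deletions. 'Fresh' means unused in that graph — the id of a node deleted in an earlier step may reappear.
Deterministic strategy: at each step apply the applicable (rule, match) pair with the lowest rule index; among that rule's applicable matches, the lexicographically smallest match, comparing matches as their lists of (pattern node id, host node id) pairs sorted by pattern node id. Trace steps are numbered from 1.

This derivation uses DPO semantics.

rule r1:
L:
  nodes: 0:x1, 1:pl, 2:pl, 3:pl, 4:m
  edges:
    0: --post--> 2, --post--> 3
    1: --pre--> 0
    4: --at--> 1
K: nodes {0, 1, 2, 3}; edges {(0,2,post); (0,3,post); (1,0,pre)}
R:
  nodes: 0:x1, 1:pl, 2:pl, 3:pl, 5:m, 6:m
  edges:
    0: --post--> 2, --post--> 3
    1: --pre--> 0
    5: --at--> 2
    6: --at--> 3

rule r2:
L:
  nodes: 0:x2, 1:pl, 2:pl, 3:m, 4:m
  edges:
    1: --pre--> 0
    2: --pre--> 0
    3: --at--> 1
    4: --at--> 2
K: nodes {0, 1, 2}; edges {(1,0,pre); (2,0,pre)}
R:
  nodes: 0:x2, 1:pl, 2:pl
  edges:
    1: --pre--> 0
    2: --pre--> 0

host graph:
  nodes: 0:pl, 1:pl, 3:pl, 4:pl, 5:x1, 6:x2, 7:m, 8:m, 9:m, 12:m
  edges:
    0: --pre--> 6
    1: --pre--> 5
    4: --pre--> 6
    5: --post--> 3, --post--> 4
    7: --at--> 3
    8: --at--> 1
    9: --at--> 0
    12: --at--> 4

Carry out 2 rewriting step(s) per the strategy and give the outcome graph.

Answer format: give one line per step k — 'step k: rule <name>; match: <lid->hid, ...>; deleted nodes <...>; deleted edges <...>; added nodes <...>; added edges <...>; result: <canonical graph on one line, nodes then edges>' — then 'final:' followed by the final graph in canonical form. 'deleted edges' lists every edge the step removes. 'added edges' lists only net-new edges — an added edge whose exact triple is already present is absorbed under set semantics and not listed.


step 1: rule r1; match: 0->5, 1->1, 2->3, 3->4, 4->8; deleted nodes 8; deleted edges (8,1,at); added nodes 13, 14; added edges (13,3,at); (14,4,at); result: nodes: 0:pl, 1:pl, 3:pl, 4:pl, 5:x1, 6:x2, 7:m, 9:m, 12:m, 13:m, 14:m edges: (0,6,pre); (1,5,pre); (4,6,pre); (5,3,post); (5,4,post); (7,3,at); (9,0,at); (12,4,at); (13,3,at); (14,4,at)
step 2: rule r2; match: 0->6, 1->0, 2->4, 3->9, 4->12; deleted nodes 9, 12; deleted edges (9,0,at); (12,4,at); added nodes (none); added edges (none); result: nodes: 0:pl, 1:pl, 3:pl, 4:pl, 5:x1, 6:x2, 7:m, 13:m, 14:m edges: (0,6,pre); (1,5,pre); (4,6,pre); (5,3,post); (5,4,post); (7,3,at); (13,3,at); (14,4,at)
final:
nodes: 0:pl, 1:pl, 3:pl, 4:pl, 5:x1, 6:x2, 7:m, 13:m, 14:m
edges: (0,6,pre); (1,5,pre); (4,6,pre); (5,3,post); (5,4,post); (7,3,at); (13,3,at); (14,4,at)


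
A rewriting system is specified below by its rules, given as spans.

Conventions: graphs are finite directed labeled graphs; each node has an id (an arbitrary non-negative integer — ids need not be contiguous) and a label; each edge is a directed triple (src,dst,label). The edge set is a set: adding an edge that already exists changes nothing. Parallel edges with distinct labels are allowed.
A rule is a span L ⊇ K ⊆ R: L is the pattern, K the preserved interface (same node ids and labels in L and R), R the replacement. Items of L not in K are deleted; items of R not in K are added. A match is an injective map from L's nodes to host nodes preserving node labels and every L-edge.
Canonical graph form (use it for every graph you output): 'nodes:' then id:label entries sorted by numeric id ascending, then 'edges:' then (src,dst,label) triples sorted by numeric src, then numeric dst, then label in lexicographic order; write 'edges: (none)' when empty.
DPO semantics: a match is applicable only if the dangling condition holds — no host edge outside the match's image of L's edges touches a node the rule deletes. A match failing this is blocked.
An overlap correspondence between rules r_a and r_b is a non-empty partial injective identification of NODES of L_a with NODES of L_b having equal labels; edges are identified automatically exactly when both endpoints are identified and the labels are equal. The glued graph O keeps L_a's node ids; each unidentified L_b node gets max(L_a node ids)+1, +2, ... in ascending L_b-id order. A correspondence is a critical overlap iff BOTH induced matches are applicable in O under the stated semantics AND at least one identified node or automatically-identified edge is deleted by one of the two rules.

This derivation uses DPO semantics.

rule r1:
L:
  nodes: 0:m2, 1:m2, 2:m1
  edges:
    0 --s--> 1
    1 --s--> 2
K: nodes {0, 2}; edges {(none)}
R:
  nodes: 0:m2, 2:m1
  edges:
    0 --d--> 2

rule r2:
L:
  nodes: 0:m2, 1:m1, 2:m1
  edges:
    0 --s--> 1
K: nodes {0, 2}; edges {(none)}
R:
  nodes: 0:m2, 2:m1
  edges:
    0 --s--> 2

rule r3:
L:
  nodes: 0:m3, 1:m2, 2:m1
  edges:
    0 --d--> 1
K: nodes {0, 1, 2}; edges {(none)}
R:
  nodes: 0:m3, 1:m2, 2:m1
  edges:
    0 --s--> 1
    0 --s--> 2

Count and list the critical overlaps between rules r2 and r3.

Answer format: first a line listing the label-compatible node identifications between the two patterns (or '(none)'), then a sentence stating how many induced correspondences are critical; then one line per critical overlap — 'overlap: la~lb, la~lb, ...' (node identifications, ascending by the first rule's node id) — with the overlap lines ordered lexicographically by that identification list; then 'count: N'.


label-compatible node identifications between L(r2) and L(r3): 0~1, 1~2, 2~2
2 of the induced correspondences are critical overlaps of r2 and r3.
overlap: 0~1, 1~2
overlap: 1~2
count: 2


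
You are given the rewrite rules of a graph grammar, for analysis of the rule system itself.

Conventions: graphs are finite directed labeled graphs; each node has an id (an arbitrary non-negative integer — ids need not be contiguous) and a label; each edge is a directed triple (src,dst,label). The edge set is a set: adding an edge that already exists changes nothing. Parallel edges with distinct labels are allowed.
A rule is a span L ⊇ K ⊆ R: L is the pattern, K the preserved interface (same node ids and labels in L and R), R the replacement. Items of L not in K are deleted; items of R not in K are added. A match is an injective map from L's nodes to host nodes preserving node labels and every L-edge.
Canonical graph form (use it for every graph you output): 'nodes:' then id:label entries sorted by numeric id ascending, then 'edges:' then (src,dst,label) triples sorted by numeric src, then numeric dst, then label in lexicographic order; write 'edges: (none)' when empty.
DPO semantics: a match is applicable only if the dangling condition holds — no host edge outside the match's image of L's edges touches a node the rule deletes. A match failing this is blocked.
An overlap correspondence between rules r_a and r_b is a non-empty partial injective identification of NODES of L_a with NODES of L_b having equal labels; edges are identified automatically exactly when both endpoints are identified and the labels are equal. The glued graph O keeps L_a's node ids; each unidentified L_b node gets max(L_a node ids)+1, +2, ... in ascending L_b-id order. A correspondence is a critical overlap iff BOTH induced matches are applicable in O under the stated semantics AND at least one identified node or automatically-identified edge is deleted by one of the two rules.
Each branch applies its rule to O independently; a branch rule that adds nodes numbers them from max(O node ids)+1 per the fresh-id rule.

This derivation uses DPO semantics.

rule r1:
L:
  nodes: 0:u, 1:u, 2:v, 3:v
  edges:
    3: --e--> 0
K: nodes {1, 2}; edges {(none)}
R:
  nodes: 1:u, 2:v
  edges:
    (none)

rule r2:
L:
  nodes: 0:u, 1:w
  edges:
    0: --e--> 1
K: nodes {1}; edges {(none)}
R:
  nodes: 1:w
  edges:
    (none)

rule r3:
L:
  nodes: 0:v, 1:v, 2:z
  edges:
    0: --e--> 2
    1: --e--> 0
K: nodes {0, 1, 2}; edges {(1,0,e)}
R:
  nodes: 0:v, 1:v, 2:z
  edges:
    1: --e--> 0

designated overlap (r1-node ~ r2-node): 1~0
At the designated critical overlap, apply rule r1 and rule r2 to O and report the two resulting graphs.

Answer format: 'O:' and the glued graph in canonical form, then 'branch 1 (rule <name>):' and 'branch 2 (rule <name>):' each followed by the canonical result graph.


O:
nodes: 0:u, 1:u, 2:v, 3:v, 4:w
edges: (1,4,e); (3,0,e)
branch 1 (rule r1):
nodes: 1:u, 2:v, 4:w
edges: (1,4,e)
branch 2 (rule r2):
nodes: 0:u, 2:v, 3:v, 4:w
edges: (3,0,e)


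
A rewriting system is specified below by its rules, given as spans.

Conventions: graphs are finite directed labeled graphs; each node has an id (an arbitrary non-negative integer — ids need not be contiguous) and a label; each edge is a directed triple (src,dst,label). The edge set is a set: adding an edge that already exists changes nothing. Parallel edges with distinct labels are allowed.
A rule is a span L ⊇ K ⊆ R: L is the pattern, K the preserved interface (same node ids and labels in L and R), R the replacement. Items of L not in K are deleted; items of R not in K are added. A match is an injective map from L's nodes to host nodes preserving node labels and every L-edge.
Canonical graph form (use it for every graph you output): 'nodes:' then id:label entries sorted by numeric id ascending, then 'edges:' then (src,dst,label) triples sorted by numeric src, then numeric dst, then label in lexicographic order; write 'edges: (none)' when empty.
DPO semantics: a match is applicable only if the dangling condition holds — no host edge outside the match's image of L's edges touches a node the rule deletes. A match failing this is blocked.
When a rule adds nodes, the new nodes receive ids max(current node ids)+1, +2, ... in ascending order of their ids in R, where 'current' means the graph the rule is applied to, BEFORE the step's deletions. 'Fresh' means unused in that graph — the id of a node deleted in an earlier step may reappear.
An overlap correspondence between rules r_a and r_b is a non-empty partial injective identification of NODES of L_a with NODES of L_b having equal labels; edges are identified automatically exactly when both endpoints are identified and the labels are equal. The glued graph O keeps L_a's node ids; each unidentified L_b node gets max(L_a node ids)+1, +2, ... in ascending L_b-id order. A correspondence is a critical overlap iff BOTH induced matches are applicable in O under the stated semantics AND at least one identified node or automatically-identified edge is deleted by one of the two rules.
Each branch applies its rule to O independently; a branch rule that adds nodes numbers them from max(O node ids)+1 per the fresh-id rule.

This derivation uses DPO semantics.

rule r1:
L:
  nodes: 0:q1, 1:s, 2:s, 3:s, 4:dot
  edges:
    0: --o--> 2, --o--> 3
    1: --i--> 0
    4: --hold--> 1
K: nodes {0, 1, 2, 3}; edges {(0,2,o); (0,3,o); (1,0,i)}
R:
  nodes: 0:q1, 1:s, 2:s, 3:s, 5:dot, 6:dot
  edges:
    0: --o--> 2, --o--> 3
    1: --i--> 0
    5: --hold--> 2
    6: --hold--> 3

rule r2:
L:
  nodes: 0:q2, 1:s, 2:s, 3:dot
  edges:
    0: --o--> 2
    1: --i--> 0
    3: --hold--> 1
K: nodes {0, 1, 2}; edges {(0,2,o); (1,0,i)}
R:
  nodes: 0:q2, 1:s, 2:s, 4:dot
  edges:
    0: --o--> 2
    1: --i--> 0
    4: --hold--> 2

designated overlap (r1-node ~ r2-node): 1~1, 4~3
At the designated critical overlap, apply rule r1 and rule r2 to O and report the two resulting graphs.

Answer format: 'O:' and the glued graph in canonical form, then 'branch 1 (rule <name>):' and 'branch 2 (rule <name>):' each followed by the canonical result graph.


O:
nodes: 0:q1, 1:s, 2:s, 3:s, 4:dot, 5:q2, 6:s
edges: (0,2,o); (0,3,o); (1,0,i); (1,5,i); (4,1,hold); (5,6,o)
branch 1 (rule r1):
nodes: 0:q1, 1:s, 2:s, 3:s, 5:q2, 6:s, 7:dot, 8:dot
edges: (0,2,o); (0,3,o); (1,0,i); (1,5,i); (5,6,o); (7,2,hold); (8,3,hold)
branch 2 (rule r2):
nodes: 0:q1, 1:s, 2:s, 3:s, 5:q2, 6:s, 7:dot
edges: (0,2,o); (0,3,o); (1,0,i); (1,5,i); (5,6,o); (7,6,hold)


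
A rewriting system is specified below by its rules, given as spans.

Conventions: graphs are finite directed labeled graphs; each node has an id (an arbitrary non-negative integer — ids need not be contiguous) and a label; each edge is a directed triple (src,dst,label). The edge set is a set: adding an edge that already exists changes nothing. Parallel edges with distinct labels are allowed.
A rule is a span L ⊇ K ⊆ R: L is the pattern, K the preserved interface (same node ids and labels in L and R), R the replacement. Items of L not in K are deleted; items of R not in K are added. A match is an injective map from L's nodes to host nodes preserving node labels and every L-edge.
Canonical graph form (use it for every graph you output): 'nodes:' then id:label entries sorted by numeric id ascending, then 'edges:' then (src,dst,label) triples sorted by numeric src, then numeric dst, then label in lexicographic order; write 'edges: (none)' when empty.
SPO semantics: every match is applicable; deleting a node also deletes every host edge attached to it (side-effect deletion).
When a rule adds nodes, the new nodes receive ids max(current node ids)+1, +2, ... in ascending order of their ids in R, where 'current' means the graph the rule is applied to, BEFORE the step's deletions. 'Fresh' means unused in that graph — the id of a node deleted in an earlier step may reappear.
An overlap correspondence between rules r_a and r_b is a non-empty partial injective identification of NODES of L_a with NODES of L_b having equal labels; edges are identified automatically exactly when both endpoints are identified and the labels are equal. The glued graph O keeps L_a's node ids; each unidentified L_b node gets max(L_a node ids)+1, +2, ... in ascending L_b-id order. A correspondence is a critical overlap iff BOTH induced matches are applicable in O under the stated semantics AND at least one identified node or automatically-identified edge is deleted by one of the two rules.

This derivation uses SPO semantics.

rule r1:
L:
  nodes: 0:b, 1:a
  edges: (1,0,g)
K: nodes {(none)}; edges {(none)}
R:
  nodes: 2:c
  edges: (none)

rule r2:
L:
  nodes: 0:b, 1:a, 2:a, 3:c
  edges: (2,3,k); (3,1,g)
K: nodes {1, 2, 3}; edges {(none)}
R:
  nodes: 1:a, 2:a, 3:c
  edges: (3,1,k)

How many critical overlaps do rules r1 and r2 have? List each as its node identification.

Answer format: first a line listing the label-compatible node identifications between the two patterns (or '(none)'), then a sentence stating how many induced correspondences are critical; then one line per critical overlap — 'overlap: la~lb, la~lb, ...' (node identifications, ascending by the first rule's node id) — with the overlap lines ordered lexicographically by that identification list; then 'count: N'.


label-compatible node identifications between L(r1) and L(r2): 0~0, 1~1, 1~2
5 of the induced correspondences are critical overlaps of r1 and r2.
overlap: 0~0
overlap: 0~0, 1~1
overlap: 0~0, 1~2
overlap: 1~1
overlap: 1~2
count: 5


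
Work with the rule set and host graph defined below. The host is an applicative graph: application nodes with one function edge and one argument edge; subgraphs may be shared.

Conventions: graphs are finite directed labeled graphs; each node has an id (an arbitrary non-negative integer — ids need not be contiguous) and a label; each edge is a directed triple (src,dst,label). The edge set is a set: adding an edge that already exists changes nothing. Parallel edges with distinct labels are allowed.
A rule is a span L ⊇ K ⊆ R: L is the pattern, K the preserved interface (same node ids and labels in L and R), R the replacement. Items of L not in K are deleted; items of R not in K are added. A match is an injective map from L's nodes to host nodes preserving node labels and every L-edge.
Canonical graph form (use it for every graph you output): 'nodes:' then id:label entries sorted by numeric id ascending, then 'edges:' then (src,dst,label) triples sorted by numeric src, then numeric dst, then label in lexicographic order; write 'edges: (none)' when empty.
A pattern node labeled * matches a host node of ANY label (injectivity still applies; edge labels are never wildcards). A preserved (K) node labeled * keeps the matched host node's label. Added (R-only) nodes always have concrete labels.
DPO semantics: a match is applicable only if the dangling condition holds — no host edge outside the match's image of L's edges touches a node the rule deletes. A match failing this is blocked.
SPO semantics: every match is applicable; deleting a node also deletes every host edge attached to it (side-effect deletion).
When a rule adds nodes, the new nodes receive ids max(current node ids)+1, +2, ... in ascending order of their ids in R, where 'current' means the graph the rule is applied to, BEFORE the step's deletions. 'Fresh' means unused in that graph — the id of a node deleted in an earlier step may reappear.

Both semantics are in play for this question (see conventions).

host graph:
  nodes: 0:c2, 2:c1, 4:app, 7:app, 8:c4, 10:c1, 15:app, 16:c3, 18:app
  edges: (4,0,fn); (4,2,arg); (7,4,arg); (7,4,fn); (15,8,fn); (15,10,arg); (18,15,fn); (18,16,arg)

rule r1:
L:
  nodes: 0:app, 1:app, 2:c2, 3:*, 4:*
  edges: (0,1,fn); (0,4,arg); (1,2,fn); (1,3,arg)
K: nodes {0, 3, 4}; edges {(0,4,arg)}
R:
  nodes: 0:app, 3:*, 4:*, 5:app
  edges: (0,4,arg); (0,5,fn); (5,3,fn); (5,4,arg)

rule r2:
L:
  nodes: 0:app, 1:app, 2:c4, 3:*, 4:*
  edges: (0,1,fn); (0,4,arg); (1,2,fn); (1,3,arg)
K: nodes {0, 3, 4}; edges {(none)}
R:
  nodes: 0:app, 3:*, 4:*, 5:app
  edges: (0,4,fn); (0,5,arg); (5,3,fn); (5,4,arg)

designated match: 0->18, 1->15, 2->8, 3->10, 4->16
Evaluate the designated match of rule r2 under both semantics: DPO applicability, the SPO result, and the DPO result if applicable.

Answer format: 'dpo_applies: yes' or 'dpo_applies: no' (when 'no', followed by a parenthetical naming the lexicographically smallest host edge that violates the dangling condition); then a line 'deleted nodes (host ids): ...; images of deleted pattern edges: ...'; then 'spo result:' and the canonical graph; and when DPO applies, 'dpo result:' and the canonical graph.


dpo_applies: yes
deleted nodes (host ids): 8, 15; images of deleted pattern edges: (15,8,fn); (15,10,arg); (18,15,fn); (18,16,arg)
spo result:
nodes: 0:c2, 2:c1, 4:app, 7:app, 10:c1, 16:c3, 18:app, 19:app
edges: (4,0,fn); (4,2,arg); (7,4,arg); (7,4,fn); (18,16,fn); (18,19,arg); (19,10,fn); (19,16,arg)
dpo result:
nodes: 0:c2, 2:c1, 4:app, 7:app, 10:c1, 16:c3, 18:app, 19:app
edges: (4,0,fn); (4,2,arg); (7,4,arg); (7,4,fn); (18,16,fn); (18,19,arg); (19,10,fn); (19,16,arg)


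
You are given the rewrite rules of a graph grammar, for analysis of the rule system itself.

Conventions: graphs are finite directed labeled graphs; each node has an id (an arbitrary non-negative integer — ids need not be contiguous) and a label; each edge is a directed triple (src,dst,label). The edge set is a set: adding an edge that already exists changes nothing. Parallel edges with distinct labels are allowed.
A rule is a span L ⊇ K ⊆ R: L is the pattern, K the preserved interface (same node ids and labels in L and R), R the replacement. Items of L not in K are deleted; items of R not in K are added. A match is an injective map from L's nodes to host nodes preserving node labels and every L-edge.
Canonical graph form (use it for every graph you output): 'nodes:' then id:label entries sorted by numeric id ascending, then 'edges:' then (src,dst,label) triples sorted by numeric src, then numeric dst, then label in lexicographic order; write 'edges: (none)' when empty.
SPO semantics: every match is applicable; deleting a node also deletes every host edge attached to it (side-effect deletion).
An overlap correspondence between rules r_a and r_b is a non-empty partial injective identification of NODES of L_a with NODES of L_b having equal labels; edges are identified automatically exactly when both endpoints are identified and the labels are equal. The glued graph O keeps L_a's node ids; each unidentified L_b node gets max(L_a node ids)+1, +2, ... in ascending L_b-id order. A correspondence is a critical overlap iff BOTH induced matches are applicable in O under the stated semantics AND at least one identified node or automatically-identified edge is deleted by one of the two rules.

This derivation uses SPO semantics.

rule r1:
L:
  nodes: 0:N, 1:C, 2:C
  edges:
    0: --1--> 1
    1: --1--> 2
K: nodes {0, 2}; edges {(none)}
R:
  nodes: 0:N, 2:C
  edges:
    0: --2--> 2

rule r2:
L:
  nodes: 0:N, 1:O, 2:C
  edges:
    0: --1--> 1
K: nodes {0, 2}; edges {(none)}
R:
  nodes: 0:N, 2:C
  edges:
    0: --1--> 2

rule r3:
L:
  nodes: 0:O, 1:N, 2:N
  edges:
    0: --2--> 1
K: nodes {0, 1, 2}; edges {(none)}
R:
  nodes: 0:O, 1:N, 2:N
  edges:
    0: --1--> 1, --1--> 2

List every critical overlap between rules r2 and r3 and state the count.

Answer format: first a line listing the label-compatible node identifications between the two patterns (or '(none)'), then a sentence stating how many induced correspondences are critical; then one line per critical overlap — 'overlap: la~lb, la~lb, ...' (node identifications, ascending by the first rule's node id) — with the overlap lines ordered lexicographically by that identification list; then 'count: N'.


label-compatible node identifications between L(r2) and L(r3): 0~1, 0~2, 1~0
3 of the induced correspondences are critical overlaps of r2 and r3.
overlap: 0~1, 1~0
overlap: 0~2, 1~0
overlap: 1~0
count: 3
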